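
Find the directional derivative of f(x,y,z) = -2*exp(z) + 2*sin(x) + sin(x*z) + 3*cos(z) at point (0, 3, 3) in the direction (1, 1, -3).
sqrt(11)*(9*sin(3) + 5 + 6*exp(3))/11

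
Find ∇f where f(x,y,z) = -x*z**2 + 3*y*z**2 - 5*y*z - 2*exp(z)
(-z**2, z*(3*z - 5), -2*x*z + 6*y*z - 5*y - 2*exp(z))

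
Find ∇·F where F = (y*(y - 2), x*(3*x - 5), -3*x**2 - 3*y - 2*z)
-2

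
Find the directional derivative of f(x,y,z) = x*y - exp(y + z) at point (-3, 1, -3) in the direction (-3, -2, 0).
sqrt(13)*(2 + 3*exp(2))*exp(-2)/13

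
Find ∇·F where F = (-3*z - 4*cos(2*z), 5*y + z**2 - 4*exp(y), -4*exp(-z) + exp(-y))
-4*exp(y) + 5 + 4*exp(-z)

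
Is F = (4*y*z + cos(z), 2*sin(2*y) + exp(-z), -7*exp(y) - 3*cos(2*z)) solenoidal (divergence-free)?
No, ∇·F = 6*sin(2*z) + 4*cos(2*y)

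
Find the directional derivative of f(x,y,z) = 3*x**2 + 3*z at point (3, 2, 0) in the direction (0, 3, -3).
-3*sqrt(2)/2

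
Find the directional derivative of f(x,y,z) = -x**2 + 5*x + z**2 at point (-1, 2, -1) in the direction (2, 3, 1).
6*sqrt(14)/7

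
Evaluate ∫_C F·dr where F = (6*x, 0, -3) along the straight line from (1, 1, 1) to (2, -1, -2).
18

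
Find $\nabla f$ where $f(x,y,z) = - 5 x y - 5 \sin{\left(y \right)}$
(-5*y, -5*x - 5*cos(y), 0)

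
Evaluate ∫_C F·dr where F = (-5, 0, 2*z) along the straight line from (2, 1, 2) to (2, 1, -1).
-3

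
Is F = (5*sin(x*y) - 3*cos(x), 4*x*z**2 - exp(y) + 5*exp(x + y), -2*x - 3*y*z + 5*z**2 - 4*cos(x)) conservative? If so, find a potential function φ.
No, ∇×F = (z*(-8*x - 3), 2 - 4*sin(x), -5*x*cos(x*y) + 4*z**2 + 5*exp(x + y)) ≠ 0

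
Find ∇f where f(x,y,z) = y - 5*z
(0, 1, -5)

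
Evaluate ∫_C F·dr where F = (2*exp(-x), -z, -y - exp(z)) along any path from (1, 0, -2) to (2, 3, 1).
-3 - E - exp(-2) + 2*exp(-1)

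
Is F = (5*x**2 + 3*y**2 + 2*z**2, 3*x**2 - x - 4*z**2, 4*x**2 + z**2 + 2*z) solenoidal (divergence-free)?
No, ∇·F = 10*x + 2*z + 2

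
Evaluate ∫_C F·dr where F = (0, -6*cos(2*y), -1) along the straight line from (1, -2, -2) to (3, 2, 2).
-4 - 6*sin(4)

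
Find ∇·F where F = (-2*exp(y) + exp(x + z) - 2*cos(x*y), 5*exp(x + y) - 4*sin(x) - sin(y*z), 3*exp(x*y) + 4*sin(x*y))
2*y*sin(x*y) - z*cos(y*z) + 5*exp(x + y) + exp(x + z)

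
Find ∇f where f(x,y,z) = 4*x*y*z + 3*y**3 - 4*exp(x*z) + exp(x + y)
(4*y*z - 4*z*exp(x*z) + exp(x + y), 4*x*z + 9*y**2 + exp(x + y), 4*x*(y - exp(x*z)))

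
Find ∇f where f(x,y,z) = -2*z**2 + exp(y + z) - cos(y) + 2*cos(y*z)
(0, -2*z*sin(y*z) + exp(y + z) + sin(y), -2*y*sin(y*z) - 4*z + exp(y + z))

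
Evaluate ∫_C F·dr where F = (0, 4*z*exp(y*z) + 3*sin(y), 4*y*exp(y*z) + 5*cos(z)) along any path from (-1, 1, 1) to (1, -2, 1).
-4*E + 4*exp(-2) - 3*cos(2) + 3*cos(1)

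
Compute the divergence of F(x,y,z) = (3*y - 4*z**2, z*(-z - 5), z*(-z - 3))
-2*z - 3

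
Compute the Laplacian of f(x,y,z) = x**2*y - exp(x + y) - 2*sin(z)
2*y - 2*exp(x + y) + 2*sin(z)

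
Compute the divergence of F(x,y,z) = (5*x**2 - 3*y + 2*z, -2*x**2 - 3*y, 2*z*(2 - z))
10*x - 4*z + 1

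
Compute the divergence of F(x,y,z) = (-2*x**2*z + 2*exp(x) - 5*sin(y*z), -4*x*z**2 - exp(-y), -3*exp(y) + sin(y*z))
-4*x*z + y*cos(y*z) + 2*exp(x) + exp(-y)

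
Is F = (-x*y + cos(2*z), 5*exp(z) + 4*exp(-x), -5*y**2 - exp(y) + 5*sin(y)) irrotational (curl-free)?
No, ∇×F = (-10*y - exp(y) - 5*exp(z) + 5*cos(y), -2*sin(2*z), x - 4*exp(-x))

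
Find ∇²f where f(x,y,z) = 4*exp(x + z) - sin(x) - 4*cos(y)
8*exp(x + z) + sin(x) + 4*cos(y)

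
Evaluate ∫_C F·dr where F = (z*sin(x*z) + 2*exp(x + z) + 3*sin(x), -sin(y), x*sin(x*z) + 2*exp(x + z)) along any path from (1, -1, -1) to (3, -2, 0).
-3 + cos(2) + 3*cos(1) - 3*cos(3) + 2*exp(3)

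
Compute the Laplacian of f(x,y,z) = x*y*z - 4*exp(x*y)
4*(-x**2 - y**2)*exp(x*y)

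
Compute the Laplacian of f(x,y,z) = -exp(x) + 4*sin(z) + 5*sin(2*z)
-exp(x) - 4*sin(z) - 20*sin(2*z)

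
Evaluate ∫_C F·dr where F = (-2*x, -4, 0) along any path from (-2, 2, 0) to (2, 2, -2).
0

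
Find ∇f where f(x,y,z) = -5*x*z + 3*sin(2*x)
(-5*z + 6*cos(2*x), 0, -5*x)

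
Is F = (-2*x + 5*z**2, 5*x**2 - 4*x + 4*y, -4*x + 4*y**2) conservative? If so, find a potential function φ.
No, ∇×F = (8*y, 10*z + 4, 10*x - 4) ≠ 0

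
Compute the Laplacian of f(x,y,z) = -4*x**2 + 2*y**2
-4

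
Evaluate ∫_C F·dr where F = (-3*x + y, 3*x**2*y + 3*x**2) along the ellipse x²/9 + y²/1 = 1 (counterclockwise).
-3*pi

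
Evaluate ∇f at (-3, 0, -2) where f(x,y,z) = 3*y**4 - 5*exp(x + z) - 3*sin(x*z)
(-5*exp(-5) + 6*cos(6), 0, -5*exp(-5) + 9*cos(6))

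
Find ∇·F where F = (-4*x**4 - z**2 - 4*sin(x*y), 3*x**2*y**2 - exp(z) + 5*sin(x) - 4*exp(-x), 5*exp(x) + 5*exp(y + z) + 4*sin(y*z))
-16*x**3 + 6*x**2*y - 4*y*cos(x*y) + 4*y*cos(y*z) + 5*exp(y + z)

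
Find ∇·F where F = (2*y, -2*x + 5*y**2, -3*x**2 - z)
10*y - 1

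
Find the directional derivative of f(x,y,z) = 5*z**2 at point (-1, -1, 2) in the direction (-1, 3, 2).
20*sqrt(14)/7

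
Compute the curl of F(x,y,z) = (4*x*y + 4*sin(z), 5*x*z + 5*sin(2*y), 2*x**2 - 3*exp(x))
(-5*x, -4*x + 3*exp(x) + 4*cos(z), -4*x + 5*z)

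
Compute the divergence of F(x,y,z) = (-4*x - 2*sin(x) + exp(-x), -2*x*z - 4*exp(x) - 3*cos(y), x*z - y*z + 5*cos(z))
x - y + 3*sin(y) - 5*sin(z) - 2*cos(x) - 4 - exp(-x)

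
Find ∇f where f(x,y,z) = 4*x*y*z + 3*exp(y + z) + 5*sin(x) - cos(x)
(4*y*z + sin(x) + 5*cos(x), 4*x*z + 3*exp(y + z), 4*x*y + 3*exp(y + z))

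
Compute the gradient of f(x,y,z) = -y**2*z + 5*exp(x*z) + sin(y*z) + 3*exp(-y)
(5*z*exp(x*z), -2*y*z + z*cos(y*z) - 3*exp(-y), 5*x*exp(x*z) - y**2 + y*cos(y*z))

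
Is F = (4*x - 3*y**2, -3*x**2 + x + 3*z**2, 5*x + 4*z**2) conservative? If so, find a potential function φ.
No, ∇×F = (-6*z, -5, -6*x + 6*y + 1) ≠ 0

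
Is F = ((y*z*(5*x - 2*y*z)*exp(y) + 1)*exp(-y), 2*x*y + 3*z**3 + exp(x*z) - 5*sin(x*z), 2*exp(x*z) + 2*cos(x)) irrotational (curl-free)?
No, ∇×F = (-x*exp(x*z) + 5*x*cos(x*z) - 9*z**2, 5*x*y - 4*y**2*z - 2*z*exp(x*z) + 2*sin(x), -5*x*z + 4*y*z**2 + 2*y + z*exp(x*z) - 5*z*cos(x*z) + exp(-y))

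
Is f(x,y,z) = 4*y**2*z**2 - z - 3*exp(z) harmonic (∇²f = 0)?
No, ∇²f = 8*y**2 + 8*z**2 - 3*exp(z)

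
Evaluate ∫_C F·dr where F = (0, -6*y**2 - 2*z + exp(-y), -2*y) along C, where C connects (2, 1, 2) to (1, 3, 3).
-66 - exp(-3) + exp(-1)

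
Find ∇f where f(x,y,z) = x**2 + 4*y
(2*x, 4, 0)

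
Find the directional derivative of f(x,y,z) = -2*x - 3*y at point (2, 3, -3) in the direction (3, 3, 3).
-5*sqrt(3)/3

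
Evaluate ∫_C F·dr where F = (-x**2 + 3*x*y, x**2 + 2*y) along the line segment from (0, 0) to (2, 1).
11/3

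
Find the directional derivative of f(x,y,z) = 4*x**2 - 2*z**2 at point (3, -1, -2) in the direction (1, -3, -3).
0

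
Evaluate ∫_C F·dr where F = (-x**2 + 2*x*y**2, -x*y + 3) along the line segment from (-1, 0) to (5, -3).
123/2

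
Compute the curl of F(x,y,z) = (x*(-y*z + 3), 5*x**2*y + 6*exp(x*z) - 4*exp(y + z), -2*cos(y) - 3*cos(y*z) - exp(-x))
(-6*x*exp(x*z) + 3*z*sin(y*z) + 4*exp(y + z) + 2*sin(y), -x*y - exp(-x), 10*x*y + x*z + 6*z*exp(x*z))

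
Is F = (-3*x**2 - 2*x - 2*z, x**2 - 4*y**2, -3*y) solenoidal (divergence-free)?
No, ∇·F = -6*x - 8*y - 2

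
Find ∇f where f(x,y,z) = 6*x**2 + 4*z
(12*x, 0, 4)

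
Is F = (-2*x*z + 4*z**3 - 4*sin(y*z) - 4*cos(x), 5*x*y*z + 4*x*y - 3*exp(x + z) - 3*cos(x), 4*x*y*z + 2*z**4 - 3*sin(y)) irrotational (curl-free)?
No, ∇×F = (-5*x*y + 4*x*z + 3*exp(x + z) - 3*cos(y), -2*x - 4*y*z - 4*y*cos(y*z) + 12*z**2, 5*y*z + 4*y + 4*z*cos(y*z) - 3*exp(x + z) + 3*sin(x))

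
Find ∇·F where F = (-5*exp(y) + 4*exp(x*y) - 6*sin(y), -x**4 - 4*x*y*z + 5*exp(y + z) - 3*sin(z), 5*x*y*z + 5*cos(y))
5*x*y - 4*x*z + 4*y*exp(x*y) + 5*exp(y + z)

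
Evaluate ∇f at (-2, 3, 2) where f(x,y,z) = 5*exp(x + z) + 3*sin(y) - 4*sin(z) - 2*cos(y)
(5, 3*cos(3) + 2*sin(3), 5 - 4*cos(2))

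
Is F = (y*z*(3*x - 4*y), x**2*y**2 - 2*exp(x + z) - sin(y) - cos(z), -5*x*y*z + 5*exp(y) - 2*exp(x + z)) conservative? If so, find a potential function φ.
No, ∇×F = (-5*x*z + 5*exp(y) + 2*exp(x + z) - sin(z), 5*y*z + y*(3*x - 4*y) + 2*exp(x + z), 2*x*y**2 - 3*x*z + 8*y*z - 2*exp(x + z)) ≠ 0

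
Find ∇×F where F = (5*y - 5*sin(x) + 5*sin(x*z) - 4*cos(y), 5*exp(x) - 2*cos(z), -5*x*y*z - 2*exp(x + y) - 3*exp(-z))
(-5*x*z - 2*exp(x + y) - 2*sin(z), 5*x*cos(x*z) + 5*y*z + 2*exp(x + y), 5*exp(x) - 4*sin(y) - 5)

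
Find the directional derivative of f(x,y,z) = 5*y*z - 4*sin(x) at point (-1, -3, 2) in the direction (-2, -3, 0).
2*sqrt(13)*(-15 + 4*cos(1))/13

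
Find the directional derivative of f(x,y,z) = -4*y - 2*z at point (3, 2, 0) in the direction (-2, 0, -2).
sqrt(2)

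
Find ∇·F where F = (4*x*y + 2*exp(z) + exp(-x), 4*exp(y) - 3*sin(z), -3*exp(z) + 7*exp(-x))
4*y + 4*exp(y) - 3*exp(z) - exp(-x)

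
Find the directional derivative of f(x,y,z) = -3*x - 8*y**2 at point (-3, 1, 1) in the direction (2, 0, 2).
-3*sqrt(2)/2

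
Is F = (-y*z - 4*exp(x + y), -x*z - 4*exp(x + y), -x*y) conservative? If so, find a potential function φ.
Yes, F is conservative. φ = -x*y*z - 4*exp(x + y)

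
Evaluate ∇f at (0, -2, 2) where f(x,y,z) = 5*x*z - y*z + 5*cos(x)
(10, -2, 2)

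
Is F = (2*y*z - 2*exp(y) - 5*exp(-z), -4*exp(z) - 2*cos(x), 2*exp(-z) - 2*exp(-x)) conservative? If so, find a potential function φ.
No, ∇×F = (4*exp(z), 2*y + 5*exp(-z) - 2*exp(-x), -2*z + 2*exp(y) + 2*sin(x)) ≠ 0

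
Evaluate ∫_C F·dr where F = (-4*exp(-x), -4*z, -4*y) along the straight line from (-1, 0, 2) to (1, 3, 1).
-12 - 8*sinh(1)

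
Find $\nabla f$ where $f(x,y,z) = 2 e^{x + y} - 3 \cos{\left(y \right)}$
(2*exp(x + y), 2*exp(x + y) + 3*sin(y), 0)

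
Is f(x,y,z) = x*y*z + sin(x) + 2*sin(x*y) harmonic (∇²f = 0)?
No, ∇²f = -2*x**2*sin(x*y) - 2*y**2*sin(x*y) - sin(x)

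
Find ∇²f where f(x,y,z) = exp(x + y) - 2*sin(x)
2*exp(x + y) + 2*sin(x)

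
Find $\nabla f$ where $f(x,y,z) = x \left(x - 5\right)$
(2*x - 5, 0, 0)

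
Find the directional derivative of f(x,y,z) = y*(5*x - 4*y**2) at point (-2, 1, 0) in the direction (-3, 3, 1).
-81*sqrt(19)/19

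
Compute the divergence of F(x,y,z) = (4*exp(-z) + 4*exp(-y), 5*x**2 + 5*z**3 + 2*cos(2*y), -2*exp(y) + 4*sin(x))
-4*sin(2*y)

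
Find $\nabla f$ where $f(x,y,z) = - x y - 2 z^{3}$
(-y, -x, -6*z**2)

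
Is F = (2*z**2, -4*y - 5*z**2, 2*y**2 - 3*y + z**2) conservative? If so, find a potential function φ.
No, ∇×F = (4*y + 10*z - 3, 4*z, 0) ≠ 0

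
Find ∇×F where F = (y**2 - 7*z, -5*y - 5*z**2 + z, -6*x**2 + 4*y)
(10*z + 3, 12*x - 7, -2*y)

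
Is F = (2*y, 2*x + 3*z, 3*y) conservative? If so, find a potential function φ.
Yes, F is conservative. φ = y*(2*x + 3*z)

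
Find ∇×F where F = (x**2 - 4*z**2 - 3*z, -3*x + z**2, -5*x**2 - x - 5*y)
(-2*z - 5, 10*x - 8*z - 2, -3)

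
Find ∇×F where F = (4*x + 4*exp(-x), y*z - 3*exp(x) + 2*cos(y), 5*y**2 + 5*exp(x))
(9*y, -5*exp(x), -3*exp(x))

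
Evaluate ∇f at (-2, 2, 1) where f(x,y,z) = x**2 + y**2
(-4, 4, 0)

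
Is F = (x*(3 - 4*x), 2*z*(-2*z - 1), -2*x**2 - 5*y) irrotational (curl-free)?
No, ∇×F = (8*z - 3, 4*x, 0)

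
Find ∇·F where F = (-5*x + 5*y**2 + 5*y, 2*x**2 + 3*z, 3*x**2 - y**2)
-5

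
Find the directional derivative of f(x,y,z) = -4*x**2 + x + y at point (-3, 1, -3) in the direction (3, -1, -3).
74*sqrt(19)/19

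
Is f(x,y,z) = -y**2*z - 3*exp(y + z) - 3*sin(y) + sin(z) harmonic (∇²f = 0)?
No, ∇²f = -2*z - 6*exp(y + z) + 3*sin(y) - sin(z)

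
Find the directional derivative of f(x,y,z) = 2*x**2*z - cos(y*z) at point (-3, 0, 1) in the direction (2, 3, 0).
-24*sqrt(13)/13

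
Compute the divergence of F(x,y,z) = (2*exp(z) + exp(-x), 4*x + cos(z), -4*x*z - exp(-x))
-4*x - exp(-x)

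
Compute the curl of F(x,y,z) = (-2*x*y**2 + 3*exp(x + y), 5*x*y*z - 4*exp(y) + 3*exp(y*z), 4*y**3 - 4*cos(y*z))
(-5*x*y + 12*y**2 - 3*y*exp(y*z) + 4*z*sin(y*z), 0, 4*x*y + 5*y*z - 3*exp(x + y))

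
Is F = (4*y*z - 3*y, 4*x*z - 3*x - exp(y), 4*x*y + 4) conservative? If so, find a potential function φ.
Yes, F is conservative. φ = 4*x*y*z - 3*x*y + 4*z - exp(y)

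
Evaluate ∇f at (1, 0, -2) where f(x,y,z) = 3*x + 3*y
(3, 3, 0)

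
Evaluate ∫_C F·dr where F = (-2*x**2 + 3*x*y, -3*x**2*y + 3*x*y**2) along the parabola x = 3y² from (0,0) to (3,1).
-99/10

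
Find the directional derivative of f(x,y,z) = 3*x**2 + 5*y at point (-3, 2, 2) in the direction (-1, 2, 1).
14*sqrt(6)/3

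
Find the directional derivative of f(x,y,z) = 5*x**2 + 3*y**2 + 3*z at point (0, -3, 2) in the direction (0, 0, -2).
-3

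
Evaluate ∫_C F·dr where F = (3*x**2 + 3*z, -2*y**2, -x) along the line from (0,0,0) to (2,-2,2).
52/3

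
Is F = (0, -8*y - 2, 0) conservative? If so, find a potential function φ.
Yes, F is conservative. φ = 2*y*(-2*y - 1)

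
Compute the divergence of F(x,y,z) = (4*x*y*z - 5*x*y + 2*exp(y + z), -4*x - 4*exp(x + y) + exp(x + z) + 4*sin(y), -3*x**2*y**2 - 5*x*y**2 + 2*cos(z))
4*y*z - 5*y - 4*exp(x + y) - 2*sin(z) + 4*cos(y)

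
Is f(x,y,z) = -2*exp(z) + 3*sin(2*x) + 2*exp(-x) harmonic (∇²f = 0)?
No, ∇²f = -2*exp(z) - 12*sin(2*x) + 2*exp(-x)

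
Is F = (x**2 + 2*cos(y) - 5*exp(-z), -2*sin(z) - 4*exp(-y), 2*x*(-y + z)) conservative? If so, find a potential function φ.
No, ∇×F = (-2*x + 2*cos(z), 2*y - 2*z + 5*exp(-z), 2*sin(y)) ≠ 0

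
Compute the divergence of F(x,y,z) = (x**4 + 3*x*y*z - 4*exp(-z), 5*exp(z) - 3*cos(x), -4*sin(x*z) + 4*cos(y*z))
4*x**3 - 4*x*cos(x*z) + 3*y*z - 4*y*sin(y*z)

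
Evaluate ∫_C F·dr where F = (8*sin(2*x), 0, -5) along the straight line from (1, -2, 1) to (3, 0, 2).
-5 - 4*cos(6) + 4*cos(2)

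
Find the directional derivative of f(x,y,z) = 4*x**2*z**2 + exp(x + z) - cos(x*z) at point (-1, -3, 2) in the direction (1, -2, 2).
E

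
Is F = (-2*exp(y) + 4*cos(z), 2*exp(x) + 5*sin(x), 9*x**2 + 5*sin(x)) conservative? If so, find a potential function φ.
No, ∇×F = (0, -18*x - 4*sin(z) - 5*cos(x), 2*exp(x) + 2*exp(y) + 5*cos(x)) ≠ 0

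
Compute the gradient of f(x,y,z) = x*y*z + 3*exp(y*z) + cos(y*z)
(y*z, z*(x + 3*exp(y*z) - sin(y*z)), y*(x + 3*exp(y*z) - sin(y*z)))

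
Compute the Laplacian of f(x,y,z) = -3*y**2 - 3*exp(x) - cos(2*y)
-3*exp(x) + 4*cos(2*y) - 6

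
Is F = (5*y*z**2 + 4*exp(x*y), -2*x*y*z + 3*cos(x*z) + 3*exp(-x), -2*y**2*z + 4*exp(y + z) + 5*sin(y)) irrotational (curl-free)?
No, ∇×F = (2*x*y + 3*x*sin(x*z) - 4*y*z + 4*exp(y + z) + 5*cos(y), 10*y*z, -4*x*exp(x*y) - 2*y*z - 5*z**2 - 3*z*sin(x*z) - 3*exp(-x))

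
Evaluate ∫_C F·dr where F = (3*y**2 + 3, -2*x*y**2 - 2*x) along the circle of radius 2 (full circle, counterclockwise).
-16*pi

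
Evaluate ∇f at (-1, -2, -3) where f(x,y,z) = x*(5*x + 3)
(-7, 0, 0)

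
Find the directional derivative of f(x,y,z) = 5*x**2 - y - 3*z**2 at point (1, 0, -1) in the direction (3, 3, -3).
sqrt(3)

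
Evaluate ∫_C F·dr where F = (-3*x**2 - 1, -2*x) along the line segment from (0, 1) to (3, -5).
-12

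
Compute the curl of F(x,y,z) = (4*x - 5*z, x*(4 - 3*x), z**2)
(0, -5, 4 - 6*x)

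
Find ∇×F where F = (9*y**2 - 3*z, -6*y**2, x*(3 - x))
(0, 2*x - 6, -18*y)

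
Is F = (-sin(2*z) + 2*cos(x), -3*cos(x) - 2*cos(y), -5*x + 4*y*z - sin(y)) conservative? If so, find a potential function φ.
No, ∇×F = (4*z - cos(y), 5 - 2*cos(2*z), 3*sin(x)) ≠ 0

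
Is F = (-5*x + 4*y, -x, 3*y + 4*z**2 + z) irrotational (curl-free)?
No, ∇×F = (3, 0, -5)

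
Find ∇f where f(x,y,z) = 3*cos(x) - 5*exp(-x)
(-3*sin(x) + 5*exp(-x), 0, 0)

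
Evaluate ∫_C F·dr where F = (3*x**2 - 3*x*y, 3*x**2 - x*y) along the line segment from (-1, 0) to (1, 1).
11/6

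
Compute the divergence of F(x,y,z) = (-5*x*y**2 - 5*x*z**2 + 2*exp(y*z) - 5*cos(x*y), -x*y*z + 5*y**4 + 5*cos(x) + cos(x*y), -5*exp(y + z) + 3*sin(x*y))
-x*z - x*sin(x*y) + 20*y**3 - 5*y**2 + 5*y*sin(x*y) - 5*z**2 - 5*exp(y + z)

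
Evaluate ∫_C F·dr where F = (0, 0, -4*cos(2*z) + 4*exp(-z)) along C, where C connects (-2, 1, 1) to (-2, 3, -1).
-8*sinh(1) + 4*sin(2)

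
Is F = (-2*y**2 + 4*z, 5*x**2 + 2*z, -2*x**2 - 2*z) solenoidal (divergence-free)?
No, ∇·F = -2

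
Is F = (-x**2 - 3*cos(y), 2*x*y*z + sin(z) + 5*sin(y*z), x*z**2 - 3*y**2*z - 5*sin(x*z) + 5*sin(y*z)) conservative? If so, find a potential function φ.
No, ∇×F = (-2*x*y - 6*y*z - 5*y*cos(y*z) + 5*z*cos(y*z) - cos(z), z*(-z + 5*cos(x*z)), 2*y*z - 3*sin(y)) ≠ 0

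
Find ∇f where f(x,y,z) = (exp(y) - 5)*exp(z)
(0, exp(y + z), (exp(y) - 5)*exp(z))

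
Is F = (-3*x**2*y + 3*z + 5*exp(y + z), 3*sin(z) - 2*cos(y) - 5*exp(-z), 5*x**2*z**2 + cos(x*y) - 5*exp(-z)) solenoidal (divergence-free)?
No, ∇·F = 10*x**2*z - 6*x*y + 2*sin(y) + 5*exp(-z)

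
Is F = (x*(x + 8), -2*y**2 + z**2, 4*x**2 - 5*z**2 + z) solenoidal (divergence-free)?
No, ∇·F = 2*x - 4*y - 10*z + 9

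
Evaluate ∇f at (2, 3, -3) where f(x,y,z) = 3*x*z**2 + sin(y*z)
(27, -3*cos(9), -36 + 3*cos(9))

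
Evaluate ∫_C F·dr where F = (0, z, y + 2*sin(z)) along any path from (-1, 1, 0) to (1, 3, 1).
5 - 2*cos(1)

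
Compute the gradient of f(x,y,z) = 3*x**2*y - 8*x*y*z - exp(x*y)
(y*(6*x - 8*z - exp(x*y)), x*(3*x - 8*z - exp(x*y)), -8*x*y)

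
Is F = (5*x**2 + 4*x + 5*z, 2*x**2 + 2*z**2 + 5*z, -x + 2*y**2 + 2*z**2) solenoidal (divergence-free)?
No, ∇·F = 10*x + 4*z + 4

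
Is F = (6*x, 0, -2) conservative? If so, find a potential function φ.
Yes, F is conservative. φ = 3*x**2 - 2*z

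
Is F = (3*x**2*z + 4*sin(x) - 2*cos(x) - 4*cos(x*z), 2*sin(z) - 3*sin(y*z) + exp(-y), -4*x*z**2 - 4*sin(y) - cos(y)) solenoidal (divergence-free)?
No, ∇·F = -2*x*z + 4*z*sin(x*z) - 3*z*cos(y*z) + 2*sin(x) + 4*cos(x) - exp(-y)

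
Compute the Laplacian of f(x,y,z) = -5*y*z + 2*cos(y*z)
-2*(y**2 + z**2)*cos(y*z)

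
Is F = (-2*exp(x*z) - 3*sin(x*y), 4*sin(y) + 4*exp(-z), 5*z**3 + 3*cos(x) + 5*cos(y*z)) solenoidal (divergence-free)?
No, ∇·F = -5*y*sin(y*z) - 3*y*cos(x*y) + 15*z**2 - 2*z*exp(x*z) + 4*cos(y)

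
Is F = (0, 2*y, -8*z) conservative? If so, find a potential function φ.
Yes, F is conservative. φ = y**2 - 4*z**2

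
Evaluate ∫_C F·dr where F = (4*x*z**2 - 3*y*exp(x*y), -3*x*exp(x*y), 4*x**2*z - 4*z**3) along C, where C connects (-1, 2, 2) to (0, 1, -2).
-11 + 3*exp(-2)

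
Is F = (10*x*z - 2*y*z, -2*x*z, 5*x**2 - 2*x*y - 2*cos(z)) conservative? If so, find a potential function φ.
Yes, F is conservative. φ = 5*x**2*z - 2*x*y*z - 2*sin(z)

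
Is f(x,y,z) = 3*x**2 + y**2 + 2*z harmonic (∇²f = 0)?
No, ∇²f = 8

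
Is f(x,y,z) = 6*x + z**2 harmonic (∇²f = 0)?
No, ∇²f = 2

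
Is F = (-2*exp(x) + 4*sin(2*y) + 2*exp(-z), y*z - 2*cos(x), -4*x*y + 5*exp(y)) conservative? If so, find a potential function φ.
No, ∇×F = (-4*x - y + 5*exp(y), 4*y - 2*exp(-z), 2*sin(x) - 8*cos(2*y)) ≠ 0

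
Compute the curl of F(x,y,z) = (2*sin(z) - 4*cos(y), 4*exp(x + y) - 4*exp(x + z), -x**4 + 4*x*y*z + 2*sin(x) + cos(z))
(4*x*z + 4*exp(x + z), 4*x**3 - 4*y*z - 2*cos(x) + 2*cos(z), 4*exp(x + y) - 4*exp(x + z) - 4*sin(y))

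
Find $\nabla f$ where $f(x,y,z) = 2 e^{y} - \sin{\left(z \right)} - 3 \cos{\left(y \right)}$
(0, 2*exp(y) + 3*sin(y), -cos(z))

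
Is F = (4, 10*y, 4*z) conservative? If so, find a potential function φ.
Yes, F is conservative. φ = 4*x + 5*y**2 + 2*z**2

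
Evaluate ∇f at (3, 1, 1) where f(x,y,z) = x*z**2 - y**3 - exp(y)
(1, -3 - E, 6)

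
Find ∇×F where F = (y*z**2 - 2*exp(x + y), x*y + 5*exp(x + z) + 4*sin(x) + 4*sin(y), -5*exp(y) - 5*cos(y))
(-5*exp(y) - 5*exp(x + z) + 5*sin(y), 2*y*z, y - z**2 + 2*exp(x + y) + 5*exp(x + z) + 4*cos(x))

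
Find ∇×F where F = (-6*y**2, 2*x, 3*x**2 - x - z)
(0, 1 - 6*x, 12*y + 2)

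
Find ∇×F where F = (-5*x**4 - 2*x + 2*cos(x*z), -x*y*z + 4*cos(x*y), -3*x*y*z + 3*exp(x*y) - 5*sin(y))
(x*y - 3*x*z + 3*x*exp(x*y) - 5*cos(y), -2*x*sin(x*z) + 3*y*z - 3*y*exp(x*y), -y*(z + 4*sin(x*y)))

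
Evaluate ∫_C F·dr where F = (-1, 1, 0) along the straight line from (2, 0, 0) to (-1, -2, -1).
1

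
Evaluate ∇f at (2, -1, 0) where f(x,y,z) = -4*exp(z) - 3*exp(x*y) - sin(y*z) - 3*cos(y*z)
(3*exp(-2), -6*exp(-2), -3)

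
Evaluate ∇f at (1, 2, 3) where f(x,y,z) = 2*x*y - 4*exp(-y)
(4, 4*exp(-2) + 2, 0)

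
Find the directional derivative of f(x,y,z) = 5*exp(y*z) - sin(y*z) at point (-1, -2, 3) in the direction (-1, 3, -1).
sqrt(11)*(-exp(6)*cos(6) + 5)*exp(-6)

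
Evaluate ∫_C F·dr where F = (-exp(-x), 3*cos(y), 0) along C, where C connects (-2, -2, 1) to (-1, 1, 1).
-exp(2) + 3*sin(1) + E + 3*sin(2)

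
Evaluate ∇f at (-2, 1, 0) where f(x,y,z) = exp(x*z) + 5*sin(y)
(0, 5*cos(1), -2)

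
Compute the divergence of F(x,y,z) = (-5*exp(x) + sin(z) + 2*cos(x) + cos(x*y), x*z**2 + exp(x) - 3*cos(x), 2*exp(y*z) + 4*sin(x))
2*y*exp(y*z) - y*sin(x*y) - 5*exp(x) - 2*sin(x)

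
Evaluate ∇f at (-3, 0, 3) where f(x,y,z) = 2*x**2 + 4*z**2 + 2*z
(-12, 0, 26)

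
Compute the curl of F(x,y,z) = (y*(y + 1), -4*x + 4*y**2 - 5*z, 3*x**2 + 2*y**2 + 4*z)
(4*y + 5, -6*x, -2*y - 5)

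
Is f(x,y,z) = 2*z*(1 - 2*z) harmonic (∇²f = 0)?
No, ∇²f = -8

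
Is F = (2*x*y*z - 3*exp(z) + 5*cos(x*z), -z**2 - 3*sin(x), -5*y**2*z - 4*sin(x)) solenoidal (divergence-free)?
No, ∇·F = -5*y**2 + 2*y*z - 5*z*sin(x*z)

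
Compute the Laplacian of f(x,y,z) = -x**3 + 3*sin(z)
-6*x - 3*sin(z)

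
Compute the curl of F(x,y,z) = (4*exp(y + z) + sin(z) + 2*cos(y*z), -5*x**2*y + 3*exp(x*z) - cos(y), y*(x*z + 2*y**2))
(x*z - 3*x*exp(x*z) + 6*y**2, -y*z - 2*y*sin(y*z) + 4*exp(y + z) + cos(z), -10*x*y + 3*z*exp(x*z) + 2*z*sin(y*z) - 4*exp(y + z))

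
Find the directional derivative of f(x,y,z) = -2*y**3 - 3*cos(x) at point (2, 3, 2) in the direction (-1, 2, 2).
-36 - sin(2)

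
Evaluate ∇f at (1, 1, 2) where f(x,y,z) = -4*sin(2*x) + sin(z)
(-8*cos(2), 0, cos(2))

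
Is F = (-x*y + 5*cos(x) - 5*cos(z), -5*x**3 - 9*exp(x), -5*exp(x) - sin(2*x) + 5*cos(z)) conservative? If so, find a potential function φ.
No, ∇×F = (0, 5*exp(x) + 5*sin(z) + 2*cos(2*x), -15*x**2 + x - 9*exp(x)) ≠ 0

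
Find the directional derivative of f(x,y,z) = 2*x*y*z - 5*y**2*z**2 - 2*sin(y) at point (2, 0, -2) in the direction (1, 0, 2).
0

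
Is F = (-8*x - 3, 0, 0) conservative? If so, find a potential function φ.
Yes, F is conservative. φ = x*(-4*x - 3)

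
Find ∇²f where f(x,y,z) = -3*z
0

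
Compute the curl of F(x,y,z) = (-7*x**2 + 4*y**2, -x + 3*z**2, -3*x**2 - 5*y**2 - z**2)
(-10*y - 6*z, 6*x, -8*y - 1)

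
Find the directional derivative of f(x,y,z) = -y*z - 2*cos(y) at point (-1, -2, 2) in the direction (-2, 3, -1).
-sqrt(14)*(3*sin(2) + 4)/7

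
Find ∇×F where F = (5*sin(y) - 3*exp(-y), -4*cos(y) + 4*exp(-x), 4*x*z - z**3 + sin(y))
(cos(y), -4*z, -5*cos(y) - 3*exp(-y) - 4*exp(-x))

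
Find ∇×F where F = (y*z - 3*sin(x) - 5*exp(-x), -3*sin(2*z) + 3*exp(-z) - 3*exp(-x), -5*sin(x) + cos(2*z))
(6*cos(2*z) + 3*exp(-z), y + 5*cos(x), -z + 3*exp(-x))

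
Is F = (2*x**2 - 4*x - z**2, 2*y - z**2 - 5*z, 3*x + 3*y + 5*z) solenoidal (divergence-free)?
No, ∇·F = 4*x + 3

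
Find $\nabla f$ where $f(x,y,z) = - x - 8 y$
(-1, -8, 0)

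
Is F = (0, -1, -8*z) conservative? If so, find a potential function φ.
Yes, F is conservative. φ = -y - 4*z**2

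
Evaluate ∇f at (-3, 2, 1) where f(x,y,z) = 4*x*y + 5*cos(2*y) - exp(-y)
(8, -12 + exp(-2) - 10*sin(4), 0)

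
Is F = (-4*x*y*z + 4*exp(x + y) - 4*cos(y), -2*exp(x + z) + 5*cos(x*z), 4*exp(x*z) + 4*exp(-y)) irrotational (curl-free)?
No, ∇×F = (5*x*sin(x*z) + 2*exp(x + z) - 4*exp(-y), -4*x*y - 4*z*exp(x*z), 4*x*z - 5*z*sin(x*z) - 4*exp(x + y) - 2*exp(x + z) - 4*sin(y))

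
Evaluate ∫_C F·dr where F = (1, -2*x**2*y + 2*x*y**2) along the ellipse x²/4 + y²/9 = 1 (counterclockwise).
27*pi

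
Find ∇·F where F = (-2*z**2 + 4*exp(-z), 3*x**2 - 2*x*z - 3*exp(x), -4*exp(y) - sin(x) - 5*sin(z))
-5*cos(z)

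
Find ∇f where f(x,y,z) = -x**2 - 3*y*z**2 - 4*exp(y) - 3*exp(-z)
(-2*x, -3*z**2 - 4*exp(y), -6*y*z + 3*exp(-z))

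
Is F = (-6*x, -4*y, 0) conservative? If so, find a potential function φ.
Yes, F is conservative. φ = -3*x**2 - 2*y**2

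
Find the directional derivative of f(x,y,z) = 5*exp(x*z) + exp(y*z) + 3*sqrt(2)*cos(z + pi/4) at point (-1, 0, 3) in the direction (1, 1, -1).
sqrt(6)*sin(pi/4 + 3) + 20*sqrt(3)*exp(-3)/3 + sqrt(3)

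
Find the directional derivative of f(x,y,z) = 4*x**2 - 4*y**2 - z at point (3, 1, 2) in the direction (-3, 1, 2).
-41*sqrt(14)/7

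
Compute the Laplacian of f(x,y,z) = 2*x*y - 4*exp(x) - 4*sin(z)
-4*exp(x) + 4*sin(z)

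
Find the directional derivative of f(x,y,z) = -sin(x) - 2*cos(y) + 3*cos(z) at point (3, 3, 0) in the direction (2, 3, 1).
sqrt(14)*(3*sin(3) - cos(3))/7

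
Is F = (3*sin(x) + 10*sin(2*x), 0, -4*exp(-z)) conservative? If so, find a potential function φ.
Yes, F is conservative. φ = -3*cos(x) - 5*cos(2*x) + 4*exp(-z)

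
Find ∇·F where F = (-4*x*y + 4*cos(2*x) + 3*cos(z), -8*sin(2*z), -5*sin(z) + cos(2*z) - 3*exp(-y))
-4*y - 8*sin(2*x) - 2*sin(2*z) - 5*cos(z)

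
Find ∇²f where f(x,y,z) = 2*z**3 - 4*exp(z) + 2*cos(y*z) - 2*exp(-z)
-2*y**2*cos(y*z) - 2*z**2*cos(y*z) + 12*z - 4*exp(z) - 2*exp(-z)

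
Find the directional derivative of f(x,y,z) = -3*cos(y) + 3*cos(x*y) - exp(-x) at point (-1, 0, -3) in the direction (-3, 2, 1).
-3*sqrt(14)*E/14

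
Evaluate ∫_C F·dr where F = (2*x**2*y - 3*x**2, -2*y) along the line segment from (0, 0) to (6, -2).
-436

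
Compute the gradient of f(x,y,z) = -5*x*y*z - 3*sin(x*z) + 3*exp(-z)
(-z*(5*y + 3*cos(x*z)), -5*x*z, -5*x*y - 3*x*cos(x*z) - 3*exp(-z))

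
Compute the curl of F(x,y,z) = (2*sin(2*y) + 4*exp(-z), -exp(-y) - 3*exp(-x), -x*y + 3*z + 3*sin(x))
(-x, y - 3*cos(x) - 4*exp(-z), -4*cos(2*y) + 3*exp(-x))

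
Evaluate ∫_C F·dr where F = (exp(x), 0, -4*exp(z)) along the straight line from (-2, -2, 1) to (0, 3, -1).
-cosh(2) + 1 + sinh(2) + 8*sinh(1)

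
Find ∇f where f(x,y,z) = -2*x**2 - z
(-4*x, 0, -1)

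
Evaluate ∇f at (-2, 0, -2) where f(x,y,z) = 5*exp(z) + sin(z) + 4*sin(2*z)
(0, 0, 8*cos(4) + cos(2) + 5*exp(-2))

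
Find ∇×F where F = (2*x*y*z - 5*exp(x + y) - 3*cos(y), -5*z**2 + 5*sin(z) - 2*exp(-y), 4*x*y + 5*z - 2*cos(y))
(4*x + 10*z + 2*sin(y) - 5*cos(z), 2*y*(x - 2), -2*x*z + 5*exp(x + y) - 3*sin(y))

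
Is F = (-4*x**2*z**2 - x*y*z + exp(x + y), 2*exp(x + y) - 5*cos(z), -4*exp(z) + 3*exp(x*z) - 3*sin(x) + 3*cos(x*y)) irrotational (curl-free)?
No, ∇×F = (-3*x*sin(x*y) - 5*sin(z), -8*x**2*z - x*y + 3*y*sin(x*y) - 3*z*exp(x*z) + 3*cos(x), x*z + exp(x + y))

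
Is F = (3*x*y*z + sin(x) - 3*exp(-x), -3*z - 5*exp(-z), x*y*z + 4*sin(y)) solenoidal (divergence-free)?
No, ∇·F = x*y + 3*y*z + cos(x) + 3*exp(-x)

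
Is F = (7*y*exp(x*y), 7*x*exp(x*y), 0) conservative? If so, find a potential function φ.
Yes, F is conservative. φ = 7*exp(x*y)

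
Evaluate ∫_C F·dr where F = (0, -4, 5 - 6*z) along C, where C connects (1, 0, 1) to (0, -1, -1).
-6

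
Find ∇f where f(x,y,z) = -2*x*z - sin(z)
(-2*z, 0, -2*x - cos(z))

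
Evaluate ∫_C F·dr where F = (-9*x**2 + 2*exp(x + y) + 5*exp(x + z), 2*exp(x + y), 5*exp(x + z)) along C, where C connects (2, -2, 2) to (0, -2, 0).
-5*exp(4) + 2*exp(-2) + 27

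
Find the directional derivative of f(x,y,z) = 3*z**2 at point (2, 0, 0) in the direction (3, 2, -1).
0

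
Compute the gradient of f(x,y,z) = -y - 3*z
(0, -1, -3)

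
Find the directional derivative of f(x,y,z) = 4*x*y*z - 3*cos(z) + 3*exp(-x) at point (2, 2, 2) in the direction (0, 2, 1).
3*sqrt(5)*(sin(2) + 16)/5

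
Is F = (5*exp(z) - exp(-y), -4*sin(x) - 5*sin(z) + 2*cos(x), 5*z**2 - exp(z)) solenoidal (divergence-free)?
No, ∇·F = 10*z - exp(z)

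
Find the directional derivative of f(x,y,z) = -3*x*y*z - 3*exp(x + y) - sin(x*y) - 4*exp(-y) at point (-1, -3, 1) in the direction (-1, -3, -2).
3*sqrt(14)*(-2*exp(7) + 2 - exp(4)*cos(3))*exp(-4)/7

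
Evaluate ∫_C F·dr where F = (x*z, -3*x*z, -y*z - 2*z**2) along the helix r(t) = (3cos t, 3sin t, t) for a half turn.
pi*(-81*pi - 8*pi**2 - 9)/12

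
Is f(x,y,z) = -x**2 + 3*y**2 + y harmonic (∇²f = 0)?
No, ∇²f = 4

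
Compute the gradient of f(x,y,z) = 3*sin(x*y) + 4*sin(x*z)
(3*y*cos(x*y) + 4*z*cos(x*z), 3*x*cos(x*y), 4*x*cos(x*z))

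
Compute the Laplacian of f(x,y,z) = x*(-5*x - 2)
-10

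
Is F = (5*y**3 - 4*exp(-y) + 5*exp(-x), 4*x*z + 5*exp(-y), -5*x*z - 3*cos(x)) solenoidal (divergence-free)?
No, ∇·F = -5*x - 5*exp(-y) - 5*exp(-x)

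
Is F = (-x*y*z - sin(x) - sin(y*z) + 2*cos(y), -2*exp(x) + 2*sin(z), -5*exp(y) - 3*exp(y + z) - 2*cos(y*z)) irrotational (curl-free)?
No, ∇×F = (2*z*sin(y*z) - 5*exp(y) - 3*exp(y + z) - 2*cos(z), -y*(x + cos(y*z)), x*z + z*cos(y*z) - 2*exp(x) + 2*sin(y))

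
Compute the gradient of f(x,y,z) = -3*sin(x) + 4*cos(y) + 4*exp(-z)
(-3*cos(x), -4*sin(y), -4*exp(-z))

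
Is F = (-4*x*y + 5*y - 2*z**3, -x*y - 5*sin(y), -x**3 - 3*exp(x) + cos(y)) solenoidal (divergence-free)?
No, ∇·F = -x - 4*y - 5*cos(y)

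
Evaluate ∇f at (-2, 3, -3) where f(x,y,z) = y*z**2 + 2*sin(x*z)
(-6*cos(6), 9, -18 - 4*cos(6))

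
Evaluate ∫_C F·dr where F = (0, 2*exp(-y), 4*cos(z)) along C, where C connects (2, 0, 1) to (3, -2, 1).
2 - 2*exp(2)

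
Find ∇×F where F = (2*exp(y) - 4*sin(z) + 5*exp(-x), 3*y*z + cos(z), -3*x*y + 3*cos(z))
(-3*x - 3*y + sin(z), 3*y - 4*cos(z), -2*exp(y))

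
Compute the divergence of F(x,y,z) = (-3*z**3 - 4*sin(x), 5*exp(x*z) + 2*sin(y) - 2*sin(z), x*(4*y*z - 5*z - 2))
x*(4*y - 5) - 4*cos(x) + 2*cos(y)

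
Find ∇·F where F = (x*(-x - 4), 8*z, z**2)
-2*x + 2*z - 4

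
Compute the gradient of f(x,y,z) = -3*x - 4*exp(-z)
(-3, 0, 4*exp(-z))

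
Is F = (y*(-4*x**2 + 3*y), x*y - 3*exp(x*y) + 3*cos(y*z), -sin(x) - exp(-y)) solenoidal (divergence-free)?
No, ∇·F = -8*x*y - 3*x*exp(x*y) + x - 3*z*sin(y*z)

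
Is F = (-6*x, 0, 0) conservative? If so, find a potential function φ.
Yes, F is conservative. φ = -3*x**2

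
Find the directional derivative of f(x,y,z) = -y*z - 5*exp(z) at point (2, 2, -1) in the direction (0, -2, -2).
sqrt(2)*(E + 5)*exp(-1)/2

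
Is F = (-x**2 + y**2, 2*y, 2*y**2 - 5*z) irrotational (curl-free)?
No, ∇×F = (4*y, 0, -2*y)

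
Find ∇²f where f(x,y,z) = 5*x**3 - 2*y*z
30*x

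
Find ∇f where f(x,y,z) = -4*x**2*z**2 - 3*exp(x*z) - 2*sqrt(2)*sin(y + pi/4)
(z*(-8*x*z - 3*exp(x*z)), -2*sqrt(2)*cos(y + pi/4), x*(-8*x*z - 3*exp(x*z)))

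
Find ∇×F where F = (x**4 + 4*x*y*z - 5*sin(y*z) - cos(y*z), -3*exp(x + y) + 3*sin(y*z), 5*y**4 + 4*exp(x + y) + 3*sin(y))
(20*y**3 - 3*y*cos(y*z) + 4*exp(x + y) + 3*cos(y), 4*x*y + y*sin(y*z) - 5*y*cos(y*z) - 4*exp(x + y), -4*x*z - z*sin(y*z) + 5*z*cos(y*z) - 3*exp(x + y))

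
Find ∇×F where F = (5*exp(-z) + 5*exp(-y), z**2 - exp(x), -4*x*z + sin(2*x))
(-2*z, 4*z - 2*cos(2*x) - 5*exp(-z), -exp(x) + 5*exp(-y))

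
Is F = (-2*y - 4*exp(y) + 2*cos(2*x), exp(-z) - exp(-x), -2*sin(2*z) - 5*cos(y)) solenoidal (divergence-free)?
No, ∇·F = -4*sin(2*x) - 4*cos(2*z)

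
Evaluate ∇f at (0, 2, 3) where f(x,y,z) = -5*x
(-5, 0, 0)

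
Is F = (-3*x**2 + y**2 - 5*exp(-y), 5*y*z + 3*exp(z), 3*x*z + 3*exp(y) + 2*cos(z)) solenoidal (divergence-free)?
No, ∇·F = -3*x + 5*z - 2*sin(z)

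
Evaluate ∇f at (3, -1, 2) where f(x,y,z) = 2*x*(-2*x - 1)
(-26, 0, 0)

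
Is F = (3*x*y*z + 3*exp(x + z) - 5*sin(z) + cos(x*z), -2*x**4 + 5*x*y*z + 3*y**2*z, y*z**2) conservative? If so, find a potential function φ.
No, ∇×F = (-5*x*y - 3*y**2 + z**2, 3*x*y - x*sin(x*z) + 3*exp(x + z) - 5*cos(z), -8*x**3 - 3*x*z + 5*y*z) ≠ 0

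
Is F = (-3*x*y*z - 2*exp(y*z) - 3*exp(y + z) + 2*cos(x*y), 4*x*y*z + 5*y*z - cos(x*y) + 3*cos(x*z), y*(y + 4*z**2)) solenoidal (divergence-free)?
No, ∇·F = 4*x*z + x*sin(x*y) + 5*y*z - 2*y*sin(x*y) + 5*z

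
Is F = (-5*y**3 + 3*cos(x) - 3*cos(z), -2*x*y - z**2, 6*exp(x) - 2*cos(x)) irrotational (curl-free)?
No, ∇×F = (2*z, -6*exp(x) - 2*sin(x) + 3*sin(z), y*(15*y - 2))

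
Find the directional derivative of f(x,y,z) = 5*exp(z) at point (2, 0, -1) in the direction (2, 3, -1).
-5*sqrt(14)*exp(-1)/14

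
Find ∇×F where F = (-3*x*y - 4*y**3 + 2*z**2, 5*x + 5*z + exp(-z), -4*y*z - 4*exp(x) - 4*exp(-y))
(-4*z - 5 + exp(-z) + 4*exp(-y), 4*z + 4*exp(x), 3*x + 12*y**2 + 5)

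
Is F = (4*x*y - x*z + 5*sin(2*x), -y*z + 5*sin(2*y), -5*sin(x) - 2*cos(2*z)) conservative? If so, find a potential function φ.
No, ∇×F = (y, -x + 5*cos(x), -4*x) ≠ 0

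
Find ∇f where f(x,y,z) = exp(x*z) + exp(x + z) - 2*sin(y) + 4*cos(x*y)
(-4*y*sin(x*y) + z*exp(x*z) + exp(x + z), -4*x*sin(x*y) - 2*cos(y), x*exp(x*z) + exp(x + z))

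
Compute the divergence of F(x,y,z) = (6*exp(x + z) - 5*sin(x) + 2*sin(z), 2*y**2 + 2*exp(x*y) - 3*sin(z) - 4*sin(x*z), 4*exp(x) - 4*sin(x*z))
2*x*exp(x*y) - 4*x*cos(x*z) + 4*y + 6*exp(x + z) - 5*cos(x)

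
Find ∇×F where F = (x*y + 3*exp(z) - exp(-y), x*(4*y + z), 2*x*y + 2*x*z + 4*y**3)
(x + 12*y**2, -2*y - 2*z + 3*exp(z), -x + 4*y + z - exp(-y))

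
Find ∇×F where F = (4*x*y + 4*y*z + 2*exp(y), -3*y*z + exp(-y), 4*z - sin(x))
(3*y, 4*y + cos(x), -4*x - 4*z - 2*exp(y))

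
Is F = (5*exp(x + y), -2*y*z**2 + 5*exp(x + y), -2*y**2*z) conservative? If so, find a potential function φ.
Yes, F is conservative. φ = -y**2*z**2 + 5*exp(x + y)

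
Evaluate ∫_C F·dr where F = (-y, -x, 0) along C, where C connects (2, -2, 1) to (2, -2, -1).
0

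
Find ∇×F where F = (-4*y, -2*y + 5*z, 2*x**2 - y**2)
(-2*y - 5, -4*x, 4)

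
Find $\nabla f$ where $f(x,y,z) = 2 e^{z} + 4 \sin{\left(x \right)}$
(4*cos(x), 0, 2*exp(z))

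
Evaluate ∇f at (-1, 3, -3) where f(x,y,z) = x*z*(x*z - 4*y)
(18, -12, 6)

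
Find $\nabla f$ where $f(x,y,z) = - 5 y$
(0, -5, 0)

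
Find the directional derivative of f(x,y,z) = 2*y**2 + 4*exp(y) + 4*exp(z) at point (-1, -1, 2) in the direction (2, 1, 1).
2*sqrt(6)*(-E + 1 + exp(3))*exp(-1)/3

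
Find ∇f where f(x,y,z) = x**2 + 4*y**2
(2*x, 8*y, 0)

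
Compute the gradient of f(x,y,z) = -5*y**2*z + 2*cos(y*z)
(0, -2*z*(5*y + sin(y*z)), -y*(5*y + 2*sin(y*z)))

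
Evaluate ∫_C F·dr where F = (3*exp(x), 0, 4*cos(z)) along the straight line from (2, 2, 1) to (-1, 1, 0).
-3*exp(2) - 4*sin(1) + 3*exp(-1)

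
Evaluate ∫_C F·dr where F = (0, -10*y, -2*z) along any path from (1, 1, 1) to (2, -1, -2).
-3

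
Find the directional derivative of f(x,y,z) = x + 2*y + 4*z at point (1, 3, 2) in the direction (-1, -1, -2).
-11*sqrt(6)/6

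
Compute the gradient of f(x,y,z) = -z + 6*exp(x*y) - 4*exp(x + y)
(6*y*exp(x*y) - 4*exp(x + y), 6*x*exp(x*y) - 4*exp(x + y), -1)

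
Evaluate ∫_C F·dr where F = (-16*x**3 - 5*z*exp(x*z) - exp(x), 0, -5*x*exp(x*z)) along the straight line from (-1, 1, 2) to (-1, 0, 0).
-5 + 5*exp(-2)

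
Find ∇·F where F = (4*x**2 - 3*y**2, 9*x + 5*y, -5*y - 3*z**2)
8*x - 6*z + 5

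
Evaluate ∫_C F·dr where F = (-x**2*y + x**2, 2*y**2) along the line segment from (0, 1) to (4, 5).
56/3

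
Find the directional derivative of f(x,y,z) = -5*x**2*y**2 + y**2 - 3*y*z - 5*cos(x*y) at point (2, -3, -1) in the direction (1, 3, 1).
15*sqrt(11)*(12 - sin(6))/11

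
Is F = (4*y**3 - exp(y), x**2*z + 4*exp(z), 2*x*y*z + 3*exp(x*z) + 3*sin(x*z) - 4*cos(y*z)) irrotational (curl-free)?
No, ∇×F = (-x**2 + 2*x*z + 4*z*sin(y*z) - 4*exp(z), -z*(2*y + 3*exp(x*z) + 3*cos(x*z)), 2*x*z - 12*y**2 + exp(y))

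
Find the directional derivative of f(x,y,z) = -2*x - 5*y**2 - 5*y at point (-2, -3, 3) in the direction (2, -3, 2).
-79*sqrt(17)/17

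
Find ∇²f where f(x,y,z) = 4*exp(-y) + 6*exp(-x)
4*exp(-y) + 6*exp(-x)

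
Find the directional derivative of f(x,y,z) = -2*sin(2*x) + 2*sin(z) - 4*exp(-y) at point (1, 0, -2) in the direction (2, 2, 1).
8/3 - 2*cos(2)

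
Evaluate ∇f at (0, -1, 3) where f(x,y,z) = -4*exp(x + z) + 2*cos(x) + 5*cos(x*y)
(-4*exp(3), 0, -4*exp(3))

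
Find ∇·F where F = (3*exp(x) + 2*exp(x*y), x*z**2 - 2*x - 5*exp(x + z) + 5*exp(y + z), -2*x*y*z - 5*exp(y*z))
-2*x*y + 2*y*exp(x*y) - 5*y*exp(y*z) + 3*exp(x) + 5*exp(y + z)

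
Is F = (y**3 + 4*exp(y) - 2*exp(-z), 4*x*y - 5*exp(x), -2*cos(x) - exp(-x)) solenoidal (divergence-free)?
No, ∇·F = 4*x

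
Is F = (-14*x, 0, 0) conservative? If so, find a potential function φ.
Yes, F is conservative. φ = -7*x**2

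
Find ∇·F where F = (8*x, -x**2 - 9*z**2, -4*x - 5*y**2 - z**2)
8 - 2*z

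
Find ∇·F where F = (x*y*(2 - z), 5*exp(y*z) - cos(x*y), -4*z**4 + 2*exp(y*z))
x*sin(x*y) - y*(z - 2) + 2*y*exp(y*z) - 16*z**3 + 5*z*exp(y*z)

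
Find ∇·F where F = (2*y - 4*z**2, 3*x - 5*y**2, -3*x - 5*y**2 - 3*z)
-10*y - 3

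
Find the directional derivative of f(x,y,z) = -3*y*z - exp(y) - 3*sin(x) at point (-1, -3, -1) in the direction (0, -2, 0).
-3 + exp(-3)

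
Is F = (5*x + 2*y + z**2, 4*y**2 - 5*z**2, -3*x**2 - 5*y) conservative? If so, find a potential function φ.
No, ∇×F = (10*z - 5, 6*x + 2*z, -2) ≠ 0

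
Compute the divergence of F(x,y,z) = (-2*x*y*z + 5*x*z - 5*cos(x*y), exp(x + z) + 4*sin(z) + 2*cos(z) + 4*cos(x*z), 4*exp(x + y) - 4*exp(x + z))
-2*y*z + 5*y*sin(x*y) + 5*z - 4*exp(x + z)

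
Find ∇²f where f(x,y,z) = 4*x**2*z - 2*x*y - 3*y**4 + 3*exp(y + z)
-36*y**2 + 8*z + 6*exp(y + z)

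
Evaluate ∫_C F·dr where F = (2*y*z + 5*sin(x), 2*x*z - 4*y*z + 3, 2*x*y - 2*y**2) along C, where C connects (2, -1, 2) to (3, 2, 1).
5*cos(2) - 5*cos(3) + 25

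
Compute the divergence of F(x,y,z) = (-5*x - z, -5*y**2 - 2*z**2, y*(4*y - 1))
-10*y - 5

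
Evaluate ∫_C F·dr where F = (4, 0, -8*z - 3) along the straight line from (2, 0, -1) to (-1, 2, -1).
-12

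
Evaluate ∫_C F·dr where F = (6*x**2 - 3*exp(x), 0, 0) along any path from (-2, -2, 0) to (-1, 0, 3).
-3*exp(-1) + 3*exp(-2) + 14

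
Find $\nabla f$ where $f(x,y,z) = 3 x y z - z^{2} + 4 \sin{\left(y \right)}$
(3*y*z, 3*x*z + 4*cos(y), 3*x*y - 2*z)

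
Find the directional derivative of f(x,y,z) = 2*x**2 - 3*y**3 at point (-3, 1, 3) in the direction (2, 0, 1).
-24*sqrt(5)/5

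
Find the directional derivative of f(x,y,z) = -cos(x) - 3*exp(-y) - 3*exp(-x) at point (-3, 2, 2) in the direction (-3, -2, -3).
3*sqrt(22)*(-3*exp(5) - 2 + exp(2)*sin(3))*exp(-2)/22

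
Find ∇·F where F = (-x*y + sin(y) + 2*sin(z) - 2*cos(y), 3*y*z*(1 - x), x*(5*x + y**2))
-y - 3*z*(x - 1)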